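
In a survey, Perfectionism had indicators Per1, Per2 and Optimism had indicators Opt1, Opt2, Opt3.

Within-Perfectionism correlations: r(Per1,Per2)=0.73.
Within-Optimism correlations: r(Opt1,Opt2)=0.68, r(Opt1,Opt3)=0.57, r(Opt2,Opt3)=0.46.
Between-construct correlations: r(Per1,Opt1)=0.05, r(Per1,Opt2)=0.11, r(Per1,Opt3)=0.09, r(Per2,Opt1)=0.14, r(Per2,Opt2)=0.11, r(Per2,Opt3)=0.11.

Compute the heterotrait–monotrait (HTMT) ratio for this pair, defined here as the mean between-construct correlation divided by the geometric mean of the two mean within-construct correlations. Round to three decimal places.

0.158

Between-construct mean = 0.61/6 = 0.1017.
Mean within-Per = 0.73/1 = 0.7300; mean within-Opt = 1.71/3 = 0.5700.
Geometric mean = √(0.7300 × 0.5700) = 0.6451.
HTMT = 0.1017 / 0.6451 = 0.158.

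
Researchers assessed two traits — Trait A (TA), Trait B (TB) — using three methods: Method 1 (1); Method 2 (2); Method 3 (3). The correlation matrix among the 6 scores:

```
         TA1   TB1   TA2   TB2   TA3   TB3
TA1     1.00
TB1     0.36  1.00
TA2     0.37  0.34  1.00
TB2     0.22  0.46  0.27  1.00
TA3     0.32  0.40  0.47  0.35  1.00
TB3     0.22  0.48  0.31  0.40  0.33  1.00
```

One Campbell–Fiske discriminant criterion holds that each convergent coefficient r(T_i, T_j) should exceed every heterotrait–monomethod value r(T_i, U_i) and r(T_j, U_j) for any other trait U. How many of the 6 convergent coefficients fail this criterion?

Convergent coefficients and their comparison sets:
TA (methods 1·2): 0.37 vs {0.36, 0.27} → pass.
TA (methods 1·3): 0.32 vs {0.36, 0.33} → fail.
TA (methods 2·3): 0.47 vs {0.27, 0.33} → pass.
TB (methods 1·2): 0.46 vs {0.36, 0.27} → pass.
TB (methods 1·3): 0.48 vs {0.36, 0.33} → pass.
TB (methods 2·3): 0.40 vs {0.27, 0.33} → pass.
1 of 6 fail.

1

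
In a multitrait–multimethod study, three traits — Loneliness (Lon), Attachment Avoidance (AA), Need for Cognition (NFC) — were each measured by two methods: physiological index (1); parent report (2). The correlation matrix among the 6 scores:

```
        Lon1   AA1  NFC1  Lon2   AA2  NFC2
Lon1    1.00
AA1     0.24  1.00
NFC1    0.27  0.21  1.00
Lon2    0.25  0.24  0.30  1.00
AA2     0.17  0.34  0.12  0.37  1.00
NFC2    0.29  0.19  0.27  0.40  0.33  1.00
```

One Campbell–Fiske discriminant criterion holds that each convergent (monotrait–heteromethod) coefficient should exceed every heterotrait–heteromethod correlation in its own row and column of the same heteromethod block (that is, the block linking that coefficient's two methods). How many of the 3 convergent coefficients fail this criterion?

Convergent coefficients and their comparison sets:
Lon (methods 1·2): 0.25 vs {0.17, 0.24, 0.29, 0.30} → fail.
AA (methods 1·2): 0.34 vs {0.24, 0.17, 0.19, 0.12} → pass.
NFC (methods 1·2): 0.27 vs {0.30, 0.29, 0.12, 0.19} → fail.
2 of 3 fail.

2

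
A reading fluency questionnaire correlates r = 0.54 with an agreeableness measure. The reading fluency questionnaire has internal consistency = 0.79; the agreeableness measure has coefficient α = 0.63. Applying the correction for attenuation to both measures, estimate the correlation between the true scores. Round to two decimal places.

0.77

r_true = r_obs / √(r_xx · r_yy) = 0.54 / √(0.79 × 0.63) = 0.54 / √0.4977 = 0.54 / 0.7055 ≈ 0.77.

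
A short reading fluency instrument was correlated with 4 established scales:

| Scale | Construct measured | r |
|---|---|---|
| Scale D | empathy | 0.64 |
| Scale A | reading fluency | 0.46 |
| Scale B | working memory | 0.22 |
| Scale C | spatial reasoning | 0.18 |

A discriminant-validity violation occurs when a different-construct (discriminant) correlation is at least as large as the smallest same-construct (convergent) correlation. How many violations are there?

Convergent (same construct = reading fluency): Scale A.
Smallest convergent = 0.46. Discriminant values: 0.64, 0.22, 0.18; count ≥ 0.46 → 1.

1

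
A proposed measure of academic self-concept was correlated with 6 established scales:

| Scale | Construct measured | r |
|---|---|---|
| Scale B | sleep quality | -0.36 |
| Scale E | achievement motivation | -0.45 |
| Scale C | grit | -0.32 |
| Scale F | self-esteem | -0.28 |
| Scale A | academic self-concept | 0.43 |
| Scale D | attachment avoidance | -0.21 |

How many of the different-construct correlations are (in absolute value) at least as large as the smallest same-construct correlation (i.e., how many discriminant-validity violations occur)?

1

Convergent (same construct = academic self-concept): Scale A.
Smallest convergent = 0.43. Discriminant |r|: 0.36, 0.45, 0.32, 0.28, 0.21; count ≥ 0.43 → 1.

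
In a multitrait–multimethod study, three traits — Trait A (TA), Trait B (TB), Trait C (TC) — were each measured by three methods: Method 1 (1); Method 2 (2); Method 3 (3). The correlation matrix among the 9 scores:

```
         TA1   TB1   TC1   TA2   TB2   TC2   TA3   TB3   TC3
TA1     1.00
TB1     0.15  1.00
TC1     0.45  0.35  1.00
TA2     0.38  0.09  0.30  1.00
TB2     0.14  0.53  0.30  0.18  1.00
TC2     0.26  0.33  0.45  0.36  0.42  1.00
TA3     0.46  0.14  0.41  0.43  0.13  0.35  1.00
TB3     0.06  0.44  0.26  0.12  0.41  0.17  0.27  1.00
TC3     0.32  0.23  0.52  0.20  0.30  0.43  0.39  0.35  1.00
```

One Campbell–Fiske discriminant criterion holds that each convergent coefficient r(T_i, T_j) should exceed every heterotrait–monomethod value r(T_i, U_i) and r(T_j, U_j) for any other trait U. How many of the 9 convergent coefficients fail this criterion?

Each convergent coefficient versus the relevant comparison correlations:
TA (methods 1·2): 0.38 vs {0.15, 0.18, 0.45, 0.36} → fail.
TA (methods 1·3): 0.46 vs {0.15, 0.27, 0.45, 0.39} → pass.
TA (methods 2·3): 0.43 vs {0.18, 0.27, 0.36, 0.39} → pass.
TB (methods 1·2): 0.53 vs {0.15, 0.18, 0.35, 0.42} → pass.
TB (methods 1·3): 0.44 vs {0.15, 0.27, 0.35, 0.35} → pass.
TB (methods 2·3): 0.41 vs {0.18, 0.27, 0.42, 0.35} → fail.
TC (methods 1·2): 0.45 vs {0.45, 0.36, 0.35, 0.42} → fail.
TC (methods 1·3): 0.52 vs {0.45, 0.39, 0.35, 0.35} → pass.
TC (methods 2·3): 0.43 vs {0.36, 0.39, 0.42, 0.35} → pass.
3 of 9 fail.

3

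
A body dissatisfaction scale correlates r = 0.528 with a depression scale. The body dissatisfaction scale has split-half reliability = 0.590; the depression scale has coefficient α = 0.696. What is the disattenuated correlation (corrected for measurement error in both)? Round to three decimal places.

r_true = r_obs / √(r_xx · r_yy) = 0.528 / √(0.590 × 0.696) = 0.528 / √0.410640 = 0.528 / 0.6408 ≈ 0.824.

0.824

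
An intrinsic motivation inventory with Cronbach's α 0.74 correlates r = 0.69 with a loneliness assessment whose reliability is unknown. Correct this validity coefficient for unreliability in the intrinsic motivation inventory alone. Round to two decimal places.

0.80

Single correction: r_c = r_obs / √r_xx = 0.69 / √0.74 = 0.69 / 0.8602 ≈ 0.80.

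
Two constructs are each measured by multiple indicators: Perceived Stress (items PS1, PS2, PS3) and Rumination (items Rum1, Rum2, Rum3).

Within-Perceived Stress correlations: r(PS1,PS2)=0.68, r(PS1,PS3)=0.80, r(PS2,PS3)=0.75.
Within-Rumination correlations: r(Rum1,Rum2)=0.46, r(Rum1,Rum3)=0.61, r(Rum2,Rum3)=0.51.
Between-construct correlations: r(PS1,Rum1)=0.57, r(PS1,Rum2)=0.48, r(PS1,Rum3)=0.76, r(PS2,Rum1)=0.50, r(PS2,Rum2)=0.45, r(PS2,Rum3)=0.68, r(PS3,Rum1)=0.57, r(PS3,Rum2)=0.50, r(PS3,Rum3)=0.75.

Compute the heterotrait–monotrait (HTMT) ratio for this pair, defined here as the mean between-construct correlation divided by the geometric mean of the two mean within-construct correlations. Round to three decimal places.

Mean heterotrait r = 5.26/9 = 0.5844.
Mean within-PS = 2.23/3 = 0.7433; mean within-Rum = 1.58/3 = 0.5267.
Geometric mean = √(0.7433 × 0.5267) = 0.6257.
HTMT = 0.5844 / 0.6257 = 0.934.

0.934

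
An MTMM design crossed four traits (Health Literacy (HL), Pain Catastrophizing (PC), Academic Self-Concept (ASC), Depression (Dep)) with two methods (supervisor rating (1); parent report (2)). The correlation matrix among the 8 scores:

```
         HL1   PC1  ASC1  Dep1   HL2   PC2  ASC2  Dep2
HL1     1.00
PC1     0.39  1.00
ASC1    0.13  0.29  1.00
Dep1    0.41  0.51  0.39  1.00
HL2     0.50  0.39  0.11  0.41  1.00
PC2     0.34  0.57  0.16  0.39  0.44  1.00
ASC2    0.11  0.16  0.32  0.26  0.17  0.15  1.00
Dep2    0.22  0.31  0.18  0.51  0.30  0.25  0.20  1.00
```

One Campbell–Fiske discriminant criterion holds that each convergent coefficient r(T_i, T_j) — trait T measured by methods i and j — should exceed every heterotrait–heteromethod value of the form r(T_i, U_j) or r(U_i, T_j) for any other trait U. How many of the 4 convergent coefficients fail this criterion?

Convergent coefficients and their comparison sets:
HL (methods 1·2): 0.50 vs {0.34, 0.39, 0.11, 0.11, 0.22, 0.41} → pass.
PC (methods 1·2): 0.57 vs {0.39, 0.34, 0.16, 0.16, 0.31, 0.39} → pass.
ASC (methods 1·2): 0.32 vs {0.11, 0.11, 0.16, 0.16, 0.18, 0.26} → pass.
Dep (methods 1·2): 0.51 vs {0.41, 0.22, 0.39, 0.31, 0.26, 0.18} → pass.
0 of 4 fail.

0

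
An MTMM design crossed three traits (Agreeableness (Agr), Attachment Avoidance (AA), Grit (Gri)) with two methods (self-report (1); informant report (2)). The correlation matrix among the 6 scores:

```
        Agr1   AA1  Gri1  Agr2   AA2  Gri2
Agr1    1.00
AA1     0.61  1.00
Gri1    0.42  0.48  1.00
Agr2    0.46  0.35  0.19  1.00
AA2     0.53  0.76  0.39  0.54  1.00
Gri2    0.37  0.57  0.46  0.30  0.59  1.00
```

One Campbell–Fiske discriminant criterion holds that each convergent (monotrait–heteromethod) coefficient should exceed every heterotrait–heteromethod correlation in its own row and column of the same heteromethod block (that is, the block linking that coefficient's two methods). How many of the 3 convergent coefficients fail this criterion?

Checking each validity diagonal entry against its comparison values:
Agr (methods 1·2): 0.46 vs {0.53, 0.35, 0.37, 0.19} → fail.
AA (methods 1·2): 0.76 vs {0.35, 0.53, 0.57, 0.39} → pass.
Gri (methods 1·2): 0.46 vs {0.19, 0.37, 0.39, 0.57} → fail.
2 of 3 fail.

2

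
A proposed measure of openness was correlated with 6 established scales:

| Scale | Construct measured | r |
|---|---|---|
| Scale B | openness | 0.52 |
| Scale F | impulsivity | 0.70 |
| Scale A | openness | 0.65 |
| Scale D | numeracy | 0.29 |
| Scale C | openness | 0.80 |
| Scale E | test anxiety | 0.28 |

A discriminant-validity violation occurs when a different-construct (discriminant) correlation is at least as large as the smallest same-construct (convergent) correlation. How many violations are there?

Convergent (same construct = openness): Scale B, Scale A, Scale C.
Smallest convergent = 0.52. Discriminant values: 0.70, 0.29, 0.28; count ≥ 0.52 → 1.

1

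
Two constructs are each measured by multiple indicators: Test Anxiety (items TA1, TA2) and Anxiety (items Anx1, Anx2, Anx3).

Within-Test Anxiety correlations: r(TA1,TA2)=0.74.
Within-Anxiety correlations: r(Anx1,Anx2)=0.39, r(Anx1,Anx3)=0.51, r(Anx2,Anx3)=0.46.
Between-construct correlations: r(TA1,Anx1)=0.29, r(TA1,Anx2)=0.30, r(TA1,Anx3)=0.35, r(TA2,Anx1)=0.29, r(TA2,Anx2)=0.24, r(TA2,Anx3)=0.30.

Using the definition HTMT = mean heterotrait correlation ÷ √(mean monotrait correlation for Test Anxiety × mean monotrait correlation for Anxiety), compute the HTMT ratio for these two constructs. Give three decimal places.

0.509

Mean between = 1.77/6 = 0.2950.
Mean within-TA = 0.74/1 = 0.7400; mean within-Anx = 1.36/3 = 0.4533.
Geometric mean = √(0.7400 × 0.4533) = 0.5792.
HTMT = 0.2950 / 0.5792 = 0.509.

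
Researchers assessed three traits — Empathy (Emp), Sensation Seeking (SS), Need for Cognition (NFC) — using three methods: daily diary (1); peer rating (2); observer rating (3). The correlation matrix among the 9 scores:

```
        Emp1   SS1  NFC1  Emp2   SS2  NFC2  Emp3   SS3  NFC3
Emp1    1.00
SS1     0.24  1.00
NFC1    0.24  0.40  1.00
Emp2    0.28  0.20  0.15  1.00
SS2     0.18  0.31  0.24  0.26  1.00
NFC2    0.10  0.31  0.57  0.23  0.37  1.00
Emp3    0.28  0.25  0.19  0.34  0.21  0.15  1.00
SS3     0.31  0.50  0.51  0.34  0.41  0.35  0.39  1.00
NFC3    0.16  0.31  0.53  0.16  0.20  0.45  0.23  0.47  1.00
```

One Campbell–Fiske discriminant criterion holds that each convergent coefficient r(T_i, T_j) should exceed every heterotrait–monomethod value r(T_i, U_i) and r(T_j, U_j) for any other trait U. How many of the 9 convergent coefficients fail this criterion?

5

Convergent coefficients and their comparison sets:
Emp (methods 1·2): 0.28 vs {0.24, 0.26, 0.24, 0.23} → pass.
Emp (methods 1·3): 0.28 vs {0.24, 0.39, 0.24, 0.23} → fail.
Emp (methods 2·3): 0.34 vs {0.26, 0.39, 0.23, 0.23} → fail.
SS (methods 1·2): 0.31 vs {0.24, 0.26, 0.40, 0.37} → fail.
SS (methods 1·3): 0.50 vs {0.24, 0.39, 0.40, 0.47} → pass.
SS (methods 2·3): 0.41 vs {0.26, 0.39, 0.37, 0.47} → fail.
NFC (methods 1·2): 0.57 vs {0.24, 0.23, 0.40, 0.37} → pass.
NFC (methods 1·3): 0.53 vs {0.24, 0.23, 0.40, 0.47} → pass.
NFC (methods 2·3): 0.45 vs {0.23, 0.23, 0.37, 0.47} → fail.
5 of 9 fail.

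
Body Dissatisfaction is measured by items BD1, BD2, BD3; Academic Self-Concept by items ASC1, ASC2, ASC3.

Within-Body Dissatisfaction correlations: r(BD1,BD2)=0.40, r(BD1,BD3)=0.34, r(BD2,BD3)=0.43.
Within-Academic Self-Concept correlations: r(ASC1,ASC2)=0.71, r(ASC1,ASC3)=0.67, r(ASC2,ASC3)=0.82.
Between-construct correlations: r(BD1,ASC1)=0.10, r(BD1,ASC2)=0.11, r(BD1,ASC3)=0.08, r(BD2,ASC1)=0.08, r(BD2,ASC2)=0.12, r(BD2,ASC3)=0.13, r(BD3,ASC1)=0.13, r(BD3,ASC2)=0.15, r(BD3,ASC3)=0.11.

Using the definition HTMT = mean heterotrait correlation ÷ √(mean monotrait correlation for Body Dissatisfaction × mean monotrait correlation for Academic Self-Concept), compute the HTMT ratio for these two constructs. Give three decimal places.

Mean between = 1.01/9 = 0.1122.
Mean within-BD = 1.17/3 = 0.3900; mean within-ASC = 2.20/3 = 0.7333.
Geometric mean = √(0.3900 × 0.7333) = 0.5348.
HTMT = 0.1122 / 0.5348 = 0.210.

0.210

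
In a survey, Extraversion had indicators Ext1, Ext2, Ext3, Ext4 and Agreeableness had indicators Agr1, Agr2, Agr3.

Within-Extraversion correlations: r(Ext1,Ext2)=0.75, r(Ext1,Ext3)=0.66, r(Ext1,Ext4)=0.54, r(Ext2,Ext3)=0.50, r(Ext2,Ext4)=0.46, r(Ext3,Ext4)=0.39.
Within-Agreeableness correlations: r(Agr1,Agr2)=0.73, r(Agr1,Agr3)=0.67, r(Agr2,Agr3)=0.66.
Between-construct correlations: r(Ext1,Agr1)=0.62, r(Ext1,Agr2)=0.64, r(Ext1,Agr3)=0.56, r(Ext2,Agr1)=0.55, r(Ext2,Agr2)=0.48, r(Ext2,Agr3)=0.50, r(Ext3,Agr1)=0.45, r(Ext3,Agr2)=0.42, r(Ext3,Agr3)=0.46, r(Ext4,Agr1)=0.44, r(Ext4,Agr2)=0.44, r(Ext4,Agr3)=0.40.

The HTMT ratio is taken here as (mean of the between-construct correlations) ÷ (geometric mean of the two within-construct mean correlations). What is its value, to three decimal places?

Mean between = 5.96/12 = 0.4967.
Mean within-Ext = 3.30/6 = 0.5500; mean within-Agr = 2.06/3 = 0.6867.
Geometric mean = √(0.5500 × 0.6867) = 0.6146.
HTMT = 0.4967 / 0.6146 = 0.808.

0.808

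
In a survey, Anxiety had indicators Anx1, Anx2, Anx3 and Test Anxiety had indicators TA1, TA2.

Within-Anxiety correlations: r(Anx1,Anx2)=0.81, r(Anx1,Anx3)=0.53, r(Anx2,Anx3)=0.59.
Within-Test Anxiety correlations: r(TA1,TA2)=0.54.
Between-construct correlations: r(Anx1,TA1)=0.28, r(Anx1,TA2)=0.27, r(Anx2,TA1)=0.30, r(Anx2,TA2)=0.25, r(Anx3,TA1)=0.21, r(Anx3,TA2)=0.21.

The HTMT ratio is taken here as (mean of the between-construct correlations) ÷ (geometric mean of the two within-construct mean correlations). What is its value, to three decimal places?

0.430

Mean heterotrait r = 1.52/6 = 0.2533.
Mean within-Anx = 1.93/3 = 0.6433; mean within-TA = 0.54/1 = 0.5400.
Geometric mean = √(0.6433 × 0.5400) = 0.5894.
HTMT = 0.2533 / 0.5894 = 0.430.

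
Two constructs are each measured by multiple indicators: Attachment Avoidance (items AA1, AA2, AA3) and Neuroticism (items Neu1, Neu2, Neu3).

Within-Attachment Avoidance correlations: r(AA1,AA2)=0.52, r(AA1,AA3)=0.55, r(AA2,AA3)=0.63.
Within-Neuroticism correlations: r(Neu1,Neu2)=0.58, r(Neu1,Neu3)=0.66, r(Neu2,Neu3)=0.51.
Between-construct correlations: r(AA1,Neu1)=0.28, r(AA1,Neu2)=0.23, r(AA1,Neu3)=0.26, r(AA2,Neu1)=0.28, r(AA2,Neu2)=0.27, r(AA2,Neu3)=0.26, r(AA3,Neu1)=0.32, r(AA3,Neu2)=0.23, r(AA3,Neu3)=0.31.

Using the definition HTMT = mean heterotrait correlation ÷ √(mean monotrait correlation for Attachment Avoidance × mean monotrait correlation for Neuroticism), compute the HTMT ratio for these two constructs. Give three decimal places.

0.472

Mean heterotrait r = 2.44/9 = 0.2711.
Mean within-AA = 1.70/3 = 0.5667; mean within-Neu = 1.75/3 = 0.5833.
Geometric mean = √(0.5667 × 0.5833) = 0.5749.
HTMT = 0.2711 / 0.5749 = 0.472.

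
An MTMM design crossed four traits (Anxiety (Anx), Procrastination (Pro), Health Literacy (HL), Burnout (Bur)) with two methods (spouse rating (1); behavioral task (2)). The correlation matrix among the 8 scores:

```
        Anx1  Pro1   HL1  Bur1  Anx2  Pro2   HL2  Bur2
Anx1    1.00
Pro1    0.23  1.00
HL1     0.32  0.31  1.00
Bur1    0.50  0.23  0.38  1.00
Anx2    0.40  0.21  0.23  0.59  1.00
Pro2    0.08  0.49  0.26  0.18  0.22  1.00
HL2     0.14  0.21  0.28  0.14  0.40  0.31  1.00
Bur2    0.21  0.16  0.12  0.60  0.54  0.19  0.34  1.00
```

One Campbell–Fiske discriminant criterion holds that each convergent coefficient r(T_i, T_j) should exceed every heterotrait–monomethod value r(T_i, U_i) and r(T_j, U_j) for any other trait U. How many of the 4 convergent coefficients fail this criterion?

Convergent coefficients and their comparison sets:
Anx (methods 1·2): 0.40 vs {0.23, 0.22, 0.32, 0.40, 0.50, 0.54} → fail.
Pro (methods 1·2): 0.49 vs {0.23, 0.22, 0.31, 0.31, 0.23, 0.19} → pass.
HL (methods 1·2): 0.28 vs {0.32, 0.40, 0.31, 0.31, 0.38, 0.34} → fail.
Bur (methods 1·2): 0.60 vs {0.50, 0.54, 0.23, 0.19, 0.38, 0.34} → pass.
2 of 4 fail.

2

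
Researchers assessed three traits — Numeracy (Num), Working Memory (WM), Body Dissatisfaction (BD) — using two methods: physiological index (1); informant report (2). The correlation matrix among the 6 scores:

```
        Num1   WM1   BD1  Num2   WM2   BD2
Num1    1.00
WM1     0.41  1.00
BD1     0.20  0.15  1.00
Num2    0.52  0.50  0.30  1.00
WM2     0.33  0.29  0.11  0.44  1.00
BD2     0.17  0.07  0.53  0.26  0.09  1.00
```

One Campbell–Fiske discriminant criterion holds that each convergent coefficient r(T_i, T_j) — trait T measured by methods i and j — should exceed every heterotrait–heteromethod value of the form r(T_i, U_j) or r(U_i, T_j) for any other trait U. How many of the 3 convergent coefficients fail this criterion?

1

Checking each validity diagonal entry against its comparison values:
Num (methods 1·2): 0.52 vs {0.33, 0.50, 0.17, 0.30} → pass.
WM (methods 1·2): 0.29 vs {0.50, 0.33, 0.07, 0.11} → fail.
BD (methods 1·2): 0.53 vs {0.30, 0.17, 0.11, 0.07} → pass.
1 of 3 fail.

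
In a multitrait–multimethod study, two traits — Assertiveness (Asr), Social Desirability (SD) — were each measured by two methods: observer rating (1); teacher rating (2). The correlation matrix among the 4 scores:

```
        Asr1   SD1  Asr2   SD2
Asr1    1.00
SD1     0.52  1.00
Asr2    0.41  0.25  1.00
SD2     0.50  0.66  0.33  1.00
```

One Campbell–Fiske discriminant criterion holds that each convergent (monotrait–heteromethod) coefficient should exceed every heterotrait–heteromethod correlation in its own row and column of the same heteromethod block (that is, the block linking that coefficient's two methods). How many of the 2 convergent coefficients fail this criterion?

1

Convergent coefficients and their comparison sets:
Asr (methods 1·2): 0.41 vs {0.50, 0.25} → fail.
SD (methods 1·2): 0.66 vs {0.25, 0.50} → pass.
1 of 2 fail.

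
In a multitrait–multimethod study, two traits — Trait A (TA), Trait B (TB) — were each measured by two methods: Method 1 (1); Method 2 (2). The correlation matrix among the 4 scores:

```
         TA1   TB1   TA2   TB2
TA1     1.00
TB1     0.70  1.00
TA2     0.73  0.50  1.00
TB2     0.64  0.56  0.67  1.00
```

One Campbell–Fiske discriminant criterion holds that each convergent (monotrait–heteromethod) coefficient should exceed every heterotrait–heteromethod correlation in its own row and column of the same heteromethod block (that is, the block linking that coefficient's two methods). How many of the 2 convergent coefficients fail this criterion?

1

Each convergent coefficient versus the relevant comparison correlations:
TA (methods 1·2): 0.73 vs {0.64, 0.50} → pass.
TB (methods 1·2): 0.56 vs {0.50, 0.64} → fail.
1 of 2 fail.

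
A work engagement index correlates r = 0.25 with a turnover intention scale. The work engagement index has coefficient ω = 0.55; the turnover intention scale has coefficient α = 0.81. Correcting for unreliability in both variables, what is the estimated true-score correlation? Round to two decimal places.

r_true = r_obs / √(r_xx · r_yy) = 0.25 / √(0.55 × 0.81) = 0.25 / √0.4455 = 0.25 / 0.6675 ≈ 0.37.

0.37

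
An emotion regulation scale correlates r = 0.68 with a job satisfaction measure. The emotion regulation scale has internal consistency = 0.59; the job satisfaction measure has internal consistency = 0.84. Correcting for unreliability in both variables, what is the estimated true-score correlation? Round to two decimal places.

0.97

r_true = r_obs / √(r_xx · r_yy) = 0.68 / √(0.59 × 0.84) = 0.68 / √0.4956 = 0.68 / 0.7040 ≈ 0.97.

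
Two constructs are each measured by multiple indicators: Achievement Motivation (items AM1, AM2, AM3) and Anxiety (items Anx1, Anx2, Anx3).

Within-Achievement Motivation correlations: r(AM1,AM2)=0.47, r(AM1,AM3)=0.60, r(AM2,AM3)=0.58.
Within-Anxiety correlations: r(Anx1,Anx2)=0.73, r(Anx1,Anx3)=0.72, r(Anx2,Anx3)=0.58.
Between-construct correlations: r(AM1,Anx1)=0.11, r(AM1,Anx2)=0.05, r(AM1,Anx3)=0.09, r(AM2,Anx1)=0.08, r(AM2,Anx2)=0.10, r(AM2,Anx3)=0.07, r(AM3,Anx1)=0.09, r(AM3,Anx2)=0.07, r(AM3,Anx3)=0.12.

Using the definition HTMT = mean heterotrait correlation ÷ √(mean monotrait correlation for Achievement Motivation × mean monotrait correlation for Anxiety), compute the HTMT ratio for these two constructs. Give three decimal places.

Between-construct mean = 0.78/9 = 0.0867.
Mean within-AM = 1.65/3 = 0.5500; mean within-Anx = 2.03/3 = 0.6767.
Geometric mean = √(0.5500 × 0.6767) = 0.6101.
HTMT = 0.0867 / 0.6101 = 0.142.

0.142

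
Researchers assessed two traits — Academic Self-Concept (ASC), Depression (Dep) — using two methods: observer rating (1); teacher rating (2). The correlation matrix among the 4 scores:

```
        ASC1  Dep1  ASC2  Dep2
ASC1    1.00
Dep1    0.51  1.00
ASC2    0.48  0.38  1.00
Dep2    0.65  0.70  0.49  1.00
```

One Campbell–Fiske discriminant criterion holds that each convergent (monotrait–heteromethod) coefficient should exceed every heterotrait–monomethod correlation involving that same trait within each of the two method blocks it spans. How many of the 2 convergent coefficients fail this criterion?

1

Each convergent coefficient versus the relevant comparison correlations:
ASC (methods 1·2): 0.48 vs {0.51, 0.49} → fail.
Dep (methods 1·2): 0.70 vs {0.51, 0.49} → pass.
1 of 2 fail.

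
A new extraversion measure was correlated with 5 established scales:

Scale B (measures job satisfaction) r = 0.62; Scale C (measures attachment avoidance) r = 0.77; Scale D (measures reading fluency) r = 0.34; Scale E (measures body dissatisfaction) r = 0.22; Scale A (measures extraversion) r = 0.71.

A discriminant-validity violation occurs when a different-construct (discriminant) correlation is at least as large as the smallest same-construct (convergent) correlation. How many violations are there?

Convergent (same construct = extraversion): Scale A.
Smallest convergent = 0.71. Discriminant values: 0.62, 0.77, 0.34, 0.22; count ≥ 0.71 → 1.

1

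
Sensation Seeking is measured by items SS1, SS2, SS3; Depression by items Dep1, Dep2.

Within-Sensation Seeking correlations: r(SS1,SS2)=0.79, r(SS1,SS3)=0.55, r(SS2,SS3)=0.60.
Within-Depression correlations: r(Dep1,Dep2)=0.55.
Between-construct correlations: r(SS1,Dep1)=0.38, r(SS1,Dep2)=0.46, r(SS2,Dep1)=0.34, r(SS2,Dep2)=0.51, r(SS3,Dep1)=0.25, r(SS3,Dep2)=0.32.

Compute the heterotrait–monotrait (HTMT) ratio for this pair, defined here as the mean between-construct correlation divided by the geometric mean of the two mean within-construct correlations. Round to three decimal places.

Mean heterotrait r = 2.26/6 = 0.3767.
Mean within-SS = 1.94/3 = 0.6467; mean within-Dep = 0.55/1 = 0.5500.
Geometric mean = √(0.6467 × 0.5500) = 0.5964.
HTMT = 0.3767 / 0.5964 = 0.632.

0.632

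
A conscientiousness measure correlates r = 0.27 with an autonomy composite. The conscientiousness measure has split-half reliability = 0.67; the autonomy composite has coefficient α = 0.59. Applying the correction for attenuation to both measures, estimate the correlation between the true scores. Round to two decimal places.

r_true = r_obs / √(r_xx · r_yy) = 0.27 / √(0.67 × 0.59) = 0.27 / √0.3953 = 0.27 / 0.6287 ≈ 0.43.

0.43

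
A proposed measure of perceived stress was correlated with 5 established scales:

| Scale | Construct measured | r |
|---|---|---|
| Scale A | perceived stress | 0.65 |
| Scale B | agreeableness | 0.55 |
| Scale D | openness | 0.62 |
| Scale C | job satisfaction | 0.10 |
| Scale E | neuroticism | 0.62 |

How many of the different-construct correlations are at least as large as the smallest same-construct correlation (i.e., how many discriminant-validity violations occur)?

0

Convergent (same construct = perceived stress): Scale A.
Smallest convergent = 0.65. Discriminant values: 0.55, 0.62, 0.10, 0.62; count ≥ 0.65 → 0.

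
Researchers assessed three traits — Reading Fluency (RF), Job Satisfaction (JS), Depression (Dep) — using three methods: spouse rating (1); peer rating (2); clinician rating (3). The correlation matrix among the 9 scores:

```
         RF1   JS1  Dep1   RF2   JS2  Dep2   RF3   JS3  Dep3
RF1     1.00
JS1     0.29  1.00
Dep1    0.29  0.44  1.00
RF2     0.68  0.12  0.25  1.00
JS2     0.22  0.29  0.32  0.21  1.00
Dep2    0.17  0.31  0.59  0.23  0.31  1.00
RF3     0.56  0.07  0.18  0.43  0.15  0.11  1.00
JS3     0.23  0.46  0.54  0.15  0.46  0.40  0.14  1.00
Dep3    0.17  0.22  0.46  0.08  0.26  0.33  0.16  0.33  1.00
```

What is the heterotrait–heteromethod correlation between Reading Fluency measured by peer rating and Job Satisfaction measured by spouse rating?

Different traits and methods: r(RF2, JS1) = 0.12.

0.12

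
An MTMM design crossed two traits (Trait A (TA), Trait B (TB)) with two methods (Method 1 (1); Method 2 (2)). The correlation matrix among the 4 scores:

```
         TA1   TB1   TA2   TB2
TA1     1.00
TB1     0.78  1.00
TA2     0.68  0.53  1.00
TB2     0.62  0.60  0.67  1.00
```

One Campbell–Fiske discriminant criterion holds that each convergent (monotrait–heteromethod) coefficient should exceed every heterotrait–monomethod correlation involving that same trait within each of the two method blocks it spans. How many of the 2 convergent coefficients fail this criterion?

Each convergent coefficient versus the relevant comparison correlations:
TA (methods 1·2): 0.68 vs {0.78, 0.67} → fail.
TB (methods 1·2): 0.60 vs {0.78, 0.67} → fail.
2 of 2 fail.

2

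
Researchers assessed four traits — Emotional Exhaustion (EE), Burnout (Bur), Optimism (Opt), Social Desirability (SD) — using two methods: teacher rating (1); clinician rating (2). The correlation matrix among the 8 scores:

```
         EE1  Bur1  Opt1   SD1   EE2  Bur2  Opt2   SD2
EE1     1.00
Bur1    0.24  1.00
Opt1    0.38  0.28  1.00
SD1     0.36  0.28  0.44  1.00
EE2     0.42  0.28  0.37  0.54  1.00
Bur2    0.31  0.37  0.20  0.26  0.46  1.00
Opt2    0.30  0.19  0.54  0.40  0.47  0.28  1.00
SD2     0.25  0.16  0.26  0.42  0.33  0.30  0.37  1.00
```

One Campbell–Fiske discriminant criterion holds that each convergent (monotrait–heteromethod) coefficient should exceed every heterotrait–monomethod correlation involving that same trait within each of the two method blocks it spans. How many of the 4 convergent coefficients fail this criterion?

Each convergent coefficient versus the relevant comparison correlations:
EE (methods 1·2): 0.42 vs {0.24, 0.46, 0.38, 0.47, 0.36, 0.33} → fail.
Bur (methods 1·2): 0.37 vs {0.24, 0.46, 0.28, 0.28, 0.28, 0.30} → fail.
Opt (methods 1·2): 0.54 vs {0.38, 0.47, 0.28, 0.28, 0.44, 0.37} → pass.
SD (methods 1·2): 0.42 vs {0.36, 0.33, 0.28, 0.30, 0.44, 0.37} → fail.
3 of 4 fail.

3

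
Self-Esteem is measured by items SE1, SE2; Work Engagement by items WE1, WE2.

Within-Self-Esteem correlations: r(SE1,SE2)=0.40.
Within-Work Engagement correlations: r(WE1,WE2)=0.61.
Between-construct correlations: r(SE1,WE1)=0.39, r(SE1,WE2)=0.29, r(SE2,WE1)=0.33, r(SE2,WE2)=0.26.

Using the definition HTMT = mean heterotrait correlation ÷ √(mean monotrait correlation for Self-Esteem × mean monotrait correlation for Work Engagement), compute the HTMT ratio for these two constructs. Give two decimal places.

0.64

Mean heterotrait r = 1.27/4 = 0.3175.
Mean within-SE = 0.40/1 = 0.4000; mean within-WE = 0.61/1 = 0.6100.
Geometric mean = √(0.4000 × 0.6100) = 0.4940.
HTMT = 0.3175 / 0.4940 = 0.64.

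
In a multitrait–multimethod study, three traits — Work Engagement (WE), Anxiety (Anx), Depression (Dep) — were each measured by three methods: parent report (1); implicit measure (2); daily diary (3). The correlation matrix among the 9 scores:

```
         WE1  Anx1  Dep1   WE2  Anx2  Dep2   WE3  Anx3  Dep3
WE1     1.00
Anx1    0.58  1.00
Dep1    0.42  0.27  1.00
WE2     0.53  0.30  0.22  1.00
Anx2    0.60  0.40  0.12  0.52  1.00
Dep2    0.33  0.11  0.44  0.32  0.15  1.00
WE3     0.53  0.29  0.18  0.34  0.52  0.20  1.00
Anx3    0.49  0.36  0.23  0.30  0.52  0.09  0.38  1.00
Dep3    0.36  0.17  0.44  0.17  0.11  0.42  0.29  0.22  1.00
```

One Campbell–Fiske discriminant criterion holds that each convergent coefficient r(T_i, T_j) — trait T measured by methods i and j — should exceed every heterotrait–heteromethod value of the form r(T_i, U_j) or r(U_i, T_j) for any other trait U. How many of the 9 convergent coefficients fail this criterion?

5

Checking each validity diagonal entry against its comparison values:
WE (methods 1·2): 0.53 vs {0.60, 0.30, 0.33, 0.22} → fail.
WE (methods 1·3): 0.53 vs {0.49, 0.29, 0.36, 0.18} → pass.
WE (methods 2·3): 0.34 vs {0.30, 0.52, 0.17, 0.20} → fail.
Anx (methods 1·2): 0.40 vs {0.30, 0.60, 0.11, 0.12} → fail.
Anx (methods 1·3): 0.36 vs {0.29, 0.49, 0.17, 0.23} → fail.
Anx (methods 2·3): 0.52 vs {0.52, 0.30, 0.11, 0.09} → fail.
Dep (methods 1·2): 0.44 vs {0.22, 0.33, 0.12, 0.11} → pass.
Dep (methods 1·3): 0.44 vs {0.18, 0.36, 0.23, 0.17} → pass.
Dep (methods 2·3): 0.42 vs {0.20, 0.17, 0.09, 0.11} → pass.
5 of 9 fail.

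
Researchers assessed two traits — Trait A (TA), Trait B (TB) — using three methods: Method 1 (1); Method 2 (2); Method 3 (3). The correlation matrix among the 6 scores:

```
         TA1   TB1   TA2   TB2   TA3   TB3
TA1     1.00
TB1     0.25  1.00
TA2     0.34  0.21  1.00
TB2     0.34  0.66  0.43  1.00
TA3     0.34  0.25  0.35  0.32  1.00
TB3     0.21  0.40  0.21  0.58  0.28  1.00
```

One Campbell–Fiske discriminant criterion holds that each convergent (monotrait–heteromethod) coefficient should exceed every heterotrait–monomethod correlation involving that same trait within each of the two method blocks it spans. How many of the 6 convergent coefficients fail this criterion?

Convergent coefficients and their comparison sets:
TA (methods 1·2): 0.34 vs {0.25, 0.43} → fail.
TA (methods 1·3): 0.34 vs {0.25, 0.28} → pass.
TA (methods 2·3): 0.35 vs {0.43, 0.28} → fail.
TB (methods 1·2): 0.66 vs {0.25, 0.43} → pass.
TB (methods 1·3): 0.40 vs {0.25, 0.28} → pass.
TB (methods 2·3): 0.58 vs {0.43, 0.28} → pass.
2 of 6 fail.

2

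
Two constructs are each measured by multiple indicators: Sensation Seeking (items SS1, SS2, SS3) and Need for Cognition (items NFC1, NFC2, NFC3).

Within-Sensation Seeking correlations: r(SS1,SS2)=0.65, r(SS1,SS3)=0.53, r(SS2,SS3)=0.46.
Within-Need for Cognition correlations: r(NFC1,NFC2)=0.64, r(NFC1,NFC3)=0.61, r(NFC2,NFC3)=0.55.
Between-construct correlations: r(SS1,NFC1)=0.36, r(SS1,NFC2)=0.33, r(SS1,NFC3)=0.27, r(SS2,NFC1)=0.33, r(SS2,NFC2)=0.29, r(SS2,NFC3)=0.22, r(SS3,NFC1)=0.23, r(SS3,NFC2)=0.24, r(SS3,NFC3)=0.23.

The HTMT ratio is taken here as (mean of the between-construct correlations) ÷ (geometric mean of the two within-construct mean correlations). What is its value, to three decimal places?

Between-construct mean = 2.50/9 = 0.2778.
Mean within-SS = 1.64/3 = 0.5467; mean within-NFC = 1.80/3 = 0.6000.
Geometric mean = √(0.5467 × 0.6000) = 0.5727.
HTMT = 0.2778 / 0.5727 = 0.485.

0.485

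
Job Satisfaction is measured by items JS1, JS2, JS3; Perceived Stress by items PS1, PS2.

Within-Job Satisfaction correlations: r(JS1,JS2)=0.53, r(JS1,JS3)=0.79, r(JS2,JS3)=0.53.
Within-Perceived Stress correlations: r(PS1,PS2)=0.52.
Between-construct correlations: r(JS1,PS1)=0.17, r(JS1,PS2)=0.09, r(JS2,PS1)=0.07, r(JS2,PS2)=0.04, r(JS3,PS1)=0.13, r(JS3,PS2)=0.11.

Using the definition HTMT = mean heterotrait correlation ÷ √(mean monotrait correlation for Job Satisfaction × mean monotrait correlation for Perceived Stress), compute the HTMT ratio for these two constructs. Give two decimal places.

Between-construct mean = 0.61/6 = 0.1017.
Mean within-JS = 1.85/3 = 0.6167; mean within-PS = 0.52/1 = 0.5200.
Geometric mean = √(0.6167 × 0.5200) = 0.5663.
HTMT = 0.1017 / 0.5663 = 0.18.

0.18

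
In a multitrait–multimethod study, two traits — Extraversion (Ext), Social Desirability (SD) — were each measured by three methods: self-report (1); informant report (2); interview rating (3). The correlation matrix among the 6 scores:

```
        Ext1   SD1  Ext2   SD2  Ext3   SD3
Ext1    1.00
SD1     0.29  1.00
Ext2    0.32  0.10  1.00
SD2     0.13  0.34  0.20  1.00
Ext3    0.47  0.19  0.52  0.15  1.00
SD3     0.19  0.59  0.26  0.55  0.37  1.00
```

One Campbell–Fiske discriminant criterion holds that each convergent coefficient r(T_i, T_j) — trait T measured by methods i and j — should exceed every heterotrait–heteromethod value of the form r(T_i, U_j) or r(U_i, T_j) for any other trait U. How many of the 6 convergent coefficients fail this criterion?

Checking each validity diagonal entry against its comparison values:
Ext (methods 1·2): 0.32 vs {0.13, 0.10} → pass.
Ext (methods 1·3): 0.47 vs {0.19, 0.19} → pass.
Ext (methods 2·3): 0.52 vs {0.26, 0.15} → pass.
SD (methods 1·2): 0.34 vs {0.10, 0.13} → pass.
SD (methods 1·3): 0.59 vs {0.19, 0.19} → pass.
SD (methods 2·3): 0.55 vs {0.15, 0.26} → pass.
0 of 6 fail.

0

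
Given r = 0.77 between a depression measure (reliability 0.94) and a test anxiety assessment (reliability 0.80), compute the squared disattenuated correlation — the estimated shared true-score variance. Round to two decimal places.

Disattenuated r = 0.77 / √(0.94 × 0.80) = 0.77 / 0.8672 = 0.8879.
Shared true-score variance = 0.8879² = 0.7884 ≈ 0.79.

0.79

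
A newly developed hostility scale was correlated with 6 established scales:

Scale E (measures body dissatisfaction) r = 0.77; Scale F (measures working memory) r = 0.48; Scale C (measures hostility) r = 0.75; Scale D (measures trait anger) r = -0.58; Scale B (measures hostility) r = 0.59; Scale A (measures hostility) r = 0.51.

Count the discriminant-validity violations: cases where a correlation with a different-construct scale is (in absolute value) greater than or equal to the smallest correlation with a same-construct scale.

Convergent (same construct = hostility): Scale C, Scale B, Scale A.
Smallest convergent = 0.51. Discriminant |r|: 0.77, 0.48, 0.58; count ≥ 0.51 → 2.

2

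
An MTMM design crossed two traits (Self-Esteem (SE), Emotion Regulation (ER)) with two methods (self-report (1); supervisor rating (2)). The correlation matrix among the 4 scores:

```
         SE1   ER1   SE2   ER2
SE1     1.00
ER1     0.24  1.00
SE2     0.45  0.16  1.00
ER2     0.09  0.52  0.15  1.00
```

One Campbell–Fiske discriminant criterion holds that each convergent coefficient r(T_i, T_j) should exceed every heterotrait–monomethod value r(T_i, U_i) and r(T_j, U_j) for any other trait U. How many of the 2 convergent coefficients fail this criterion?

0

Convergent coefficients and their comparison sets:
SE (methods 1·2): 0.45 vs {0.24, 0.15} → pass.
ER (methods 1·2): 0.52 vs {0.24, 0.15} → pass.
0 of 2 fail.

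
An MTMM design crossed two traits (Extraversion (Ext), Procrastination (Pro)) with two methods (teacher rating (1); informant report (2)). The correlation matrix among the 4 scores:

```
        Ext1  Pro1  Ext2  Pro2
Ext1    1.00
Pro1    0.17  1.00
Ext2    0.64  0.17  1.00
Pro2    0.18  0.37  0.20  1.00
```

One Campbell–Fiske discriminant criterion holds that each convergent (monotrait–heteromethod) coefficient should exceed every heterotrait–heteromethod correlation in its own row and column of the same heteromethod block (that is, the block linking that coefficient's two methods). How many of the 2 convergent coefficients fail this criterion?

0

Checking each validity diagonal entry against its comparison values:
Ext (methods 1·2): 0.64 vs {0.18, 0.17} → pass.
Pro (methods 1·2): 0.37 vs {0.17, 0.18} → pass.
0 of 2 fail.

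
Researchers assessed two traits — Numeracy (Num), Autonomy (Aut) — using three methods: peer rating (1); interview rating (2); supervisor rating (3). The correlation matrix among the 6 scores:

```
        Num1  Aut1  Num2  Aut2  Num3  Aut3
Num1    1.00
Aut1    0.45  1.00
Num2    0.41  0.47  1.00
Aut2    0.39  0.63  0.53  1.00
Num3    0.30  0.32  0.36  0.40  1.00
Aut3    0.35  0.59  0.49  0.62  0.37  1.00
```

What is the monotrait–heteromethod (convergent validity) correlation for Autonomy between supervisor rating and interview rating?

Same trait (Aut), different methods: r(Aut3, Aut2) = 0.62.

0.62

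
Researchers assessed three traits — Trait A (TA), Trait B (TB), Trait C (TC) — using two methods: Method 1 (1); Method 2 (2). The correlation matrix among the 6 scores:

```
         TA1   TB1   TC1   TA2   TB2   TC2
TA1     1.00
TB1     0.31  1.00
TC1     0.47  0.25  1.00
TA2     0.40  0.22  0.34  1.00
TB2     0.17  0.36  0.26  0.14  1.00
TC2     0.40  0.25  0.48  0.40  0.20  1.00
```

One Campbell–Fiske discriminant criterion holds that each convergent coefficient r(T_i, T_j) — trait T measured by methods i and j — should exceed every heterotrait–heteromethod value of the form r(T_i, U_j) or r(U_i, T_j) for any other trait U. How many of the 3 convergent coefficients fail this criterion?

1

Each convergent coefficient versus the relevant comparison correlations:
TA (methods 1·2): 0.40 vs {0.17, 0.22, 0.40, 0.34} → fail.
TB (methods 1·2): 0.36 vs {0.22, 0.17, 0.25, 0.26} → pass.
TC (methods 1·2): 0.48 vs {0.34, 0.40, 0.26, 0.25} → pass.
1 of 3 fail.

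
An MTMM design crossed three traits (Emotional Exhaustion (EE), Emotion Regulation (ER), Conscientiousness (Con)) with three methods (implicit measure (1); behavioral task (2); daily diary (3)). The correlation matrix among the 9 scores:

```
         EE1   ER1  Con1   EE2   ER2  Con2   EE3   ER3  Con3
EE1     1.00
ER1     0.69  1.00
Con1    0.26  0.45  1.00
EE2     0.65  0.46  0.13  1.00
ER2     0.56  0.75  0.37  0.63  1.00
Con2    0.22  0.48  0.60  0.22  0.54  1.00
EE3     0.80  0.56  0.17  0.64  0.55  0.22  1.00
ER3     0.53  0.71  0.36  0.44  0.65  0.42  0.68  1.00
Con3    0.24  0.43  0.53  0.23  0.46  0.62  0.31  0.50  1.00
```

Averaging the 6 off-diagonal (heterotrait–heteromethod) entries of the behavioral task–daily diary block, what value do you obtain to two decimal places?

HTHM values (method 2 × method 3): 0.44, 0.23, 0.55, 0.46, 0.22, 0.42; mean = 2.32/6 = 0.39.

0.39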